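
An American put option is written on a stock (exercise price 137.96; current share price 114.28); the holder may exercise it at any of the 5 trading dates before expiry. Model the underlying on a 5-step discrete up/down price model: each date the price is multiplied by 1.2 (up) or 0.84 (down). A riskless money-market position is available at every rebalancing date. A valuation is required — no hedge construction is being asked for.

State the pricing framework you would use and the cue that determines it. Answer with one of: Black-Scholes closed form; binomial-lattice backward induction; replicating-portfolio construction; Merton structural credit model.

framework: binomial-lattice backward induction

Key observation: the exercise right at every one of the 5 steps is what matters: each node needs max(137.96 − S, continuation), which only the stepwise tree valuation starting from spot 114.28 delivers.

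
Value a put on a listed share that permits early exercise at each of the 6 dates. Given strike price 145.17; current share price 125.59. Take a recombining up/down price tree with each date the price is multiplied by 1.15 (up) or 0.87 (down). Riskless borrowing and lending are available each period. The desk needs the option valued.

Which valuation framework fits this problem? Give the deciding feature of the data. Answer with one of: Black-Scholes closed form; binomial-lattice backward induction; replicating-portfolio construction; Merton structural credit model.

Key observation: early exercise of the strike-145.17 put must be checked at each of the 6 dates (spot 125.59), which forces a node-by-node comparison of intrinsic and continuation value backward from expiry.

framework: binomial-lattice backward induction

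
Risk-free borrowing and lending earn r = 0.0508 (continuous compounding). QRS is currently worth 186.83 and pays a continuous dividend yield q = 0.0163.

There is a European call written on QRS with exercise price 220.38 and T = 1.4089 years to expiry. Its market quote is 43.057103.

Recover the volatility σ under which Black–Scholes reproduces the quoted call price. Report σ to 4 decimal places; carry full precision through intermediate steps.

sigma = 0.5966

At σ = 0.5966 the Black–Scholes value reproduces the quote:
σ√T = 0.5966·√1.4089 = 0.708147
d₁ = (ln(S/K) + (r−q+σ²/2)T) / (σ√T) = (ln(186.83/220.38) + (0.0508−0.0163+0.5966²/2)·1.4089) / 0.708147 = (-0.165154 + 0.299343) / 0.708147 = 0.189493
d₂ = d₁ − σ√T = 0.189493 − 0.708147 = -0.518654
e^{−rT} = 0.930929
e^{−qT} = 0.977297
N(d₁) = 0.575147,  N(d₂) = 0.302001
V = S·e^{−qT}·N(d₁) − K·e^{−rT}·N(d₂) = 105.015083 − 61.957980 = 43.057103 (equal to the quote); since ∂V/∂σ > 0 for all σ, the implied volatility is unique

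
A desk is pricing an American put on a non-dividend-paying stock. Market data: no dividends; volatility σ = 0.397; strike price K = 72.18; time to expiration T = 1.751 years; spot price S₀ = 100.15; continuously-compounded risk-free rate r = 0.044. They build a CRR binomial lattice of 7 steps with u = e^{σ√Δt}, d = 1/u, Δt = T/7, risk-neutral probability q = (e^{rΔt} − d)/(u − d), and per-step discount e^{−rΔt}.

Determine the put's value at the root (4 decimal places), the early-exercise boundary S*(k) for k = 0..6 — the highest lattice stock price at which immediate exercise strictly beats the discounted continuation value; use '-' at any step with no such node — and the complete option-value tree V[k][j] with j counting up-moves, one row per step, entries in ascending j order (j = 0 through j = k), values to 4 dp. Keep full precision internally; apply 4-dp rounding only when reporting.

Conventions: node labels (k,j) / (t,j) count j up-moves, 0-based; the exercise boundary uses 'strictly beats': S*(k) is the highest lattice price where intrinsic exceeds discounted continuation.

params: Δt=0.25014 u=1.21964 d=0.81991 q=0.47821 e^(-rΔt)=0.98905
t_7 payoffs: 47.2325 35.0700 16.9780 0.0000 0.0000 0.0000 0.0000 0.0000
t_6: node(6,0) S=30.4270 payoff=41.7530 vs cont=40.9630 → 41.7530 [stop]  node(6,1) S=45.2608 payoff=26.9192 vs cont=26.1291 → 26.9192 [stop]  node(6,2) S=67.3266 payoff=4.8534 vs cont=8.7620 → 8.7620 [wait]  node(6,3) S=100.1500 payoff=0.0000 vs cont=0.0000 → 0.0000 [wait]  node(6,4) S=148.9756 payoff=0.0000 vs cont=0.0000 → 0.0000 [wait]  node(6,5) S=221.6049 payoff=0.0000 vs cont=0.0000 → 0.0000 [wait]  node(6,6) S=329.6427 payoff=0.0000 vs cont=0.0000 → 0.0000 [wait]  ⇒ S*(6)=45.2608
t_5: node(5,0) S=37.1100 payoff=35.0700 vs cont=34.2800 → 35.0700 [stop]  node(5,1) S=55.2020 payoff=16.9780 vs cont=18.0366 → 18.0366 [wait]  node(5,2) S=82.1143 payoff=0.0000 vs cont=4.5219 → 4.5219 [wait]  node(5,3) S=122.1471 payoff=0.0000 vs cont=0.0000 → 0.0000 [wait]  node(5,4) S=181.6968 payoff=0.0000 vs cont=0.0000 → 0.0000 [wait]  node(5,5) S=270.2784 payoff=0.0000 vs cont=0.0000 → 0.0000 [wait]  ⇒ S*(5)=37.1100
t_4: node(4,0) S=45.2608 payoff=26.9192 vs cont=26.6298 → 26.9192 [stop]  node(4,1) S=67.3266 payoff=4.8534 vs cont=11.4470 → 11.4470 [wait]  node(4,2) S=100.1500 payoff=0.0000 vs cont=2.3336 → 2.3336 [wait]  node(4,3) S=148.9756 payoff=0.0000 vs cont=0.0000 → 0.0000 [wait]  node(4,4) S=221.6049 payoff=0.0000 vs cont=0.0000 → 0.0000 [wait]  ⇒ S*(4)=45.2608
t_3: node(3,0) S=55.2020 payoff=16.9780 vs cont=19.3066 → 19.3066 [wait]  node(3,1) S=82.1143 payoff=0.0000 vs cont=7.0113 → 7.0113 [wait]  node(3,2) S=122.1471 payoff=0.0000 vs cont=1.2043 → 1.2043 [wait]  node(3,3) S=181.6968 payoff=0.0000 vs cont=0.0000 → 0.0000 [wait]  ⇒ S*(3)=-
t_2: node(2,0) S=67.3266 payoff=4.8534 vs cont=13.2799 → 13.2799 [wait]  node(2,1) S=100.1500 payoff=0.0000 vs cont=4.1880 → 4.1880 [wait]  node(2,2) S=148.9756 payoff=0.0000 vs cont=0.6215 → 0.6215 [wait]  ⇒ S*(2)=-
t_1: node(1,0) S=82.1143 payoff=0.0000 vs cont=8.8343 → 8.8343 [wait]  node(1,1) S=122.1471 payoff=0.0000 vs cont=2.4553 → 2.4553 [wait]  ⇒ S*(1)=-
t_0: node(0,0) S=100.1500 payoff=0.0000 vs cont=5.7205 → 5.7205 [wait]  ⇒ S*(0)=-

price = 5.7205
boundary = - - - - 45.2608 37.1100 45.2608
tree:
5.7205
8.8343 2.4553
13.2799 4.1880 0.6215
19.3066 7.0113 1.2043 0.0000
26.9192 11.4470 2.3336 0.0000 0.0000
35.0700 18.0366 4.5219 0.0000 0.0000 0.0000
41.7530 26.9192 8.7620 0.0000 0.0000 0.0000 0.0000
47.2325 35.0700 16.9780 0.0000 0.0000 0.0000 0.0000 0.0000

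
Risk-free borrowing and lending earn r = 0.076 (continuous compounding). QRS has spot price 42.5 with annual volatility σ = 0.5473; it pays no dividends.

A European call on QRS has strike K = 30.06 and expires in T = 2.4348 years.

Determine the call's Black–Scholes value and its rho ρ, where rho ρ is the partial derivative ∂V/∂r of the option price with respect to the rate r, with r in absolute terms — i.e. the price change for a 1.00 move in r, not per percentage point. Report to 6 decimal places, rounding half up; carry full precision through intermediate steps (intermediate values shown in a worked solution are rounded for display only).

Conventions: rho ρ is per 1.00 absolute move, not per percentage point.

price = 21.826575
ρ = 35.119648

σ√T = 0.5473·√2.4348 = 0.853998
d₁ = (ln(S/K) + (r+σ²/2)T) / (σ√T) = (ln(42.5/30.06) + (0.076+0.5473²/2)·2.4348) / 0.853998 = (0.346309 + 0.549701) / 0.853998 = 1.049194
d₂ = d₁ − σ√T = 1.049194 − 0.853998 = 0.195196
e^{−rT} = 0.831067
N(d₁) = 0.852956,  N(d₂) = 0.577380
Call price V = S·N(d₁) − K·e^{−rT}·N(d₂) = 36.250613 − 14.424038 = 21.826575
ρ = K·T·e^{−rT}·N(d₂) = 35.119648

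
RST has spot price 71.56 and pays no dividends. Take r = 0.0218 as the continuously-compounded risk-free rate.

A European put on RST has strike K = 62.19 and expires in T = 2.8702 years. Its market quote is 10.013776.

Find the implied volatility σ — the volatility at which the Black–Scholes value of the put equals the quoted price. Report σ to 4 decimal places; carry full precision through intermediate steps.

sigma = 0.3648

At σ = 0.3648 the Black–Scholes value reproduces the quote:
σ√T = 0.3648·√2.8702 = 0.618032
d₁ = (ln(S/K) + (r+σ²/2)T) / (σ√T) = (ln(71.56/62.19) + (0.0218+0.3648²/2)·2.8702) / 0.618032 = (0.140342 + 0.253552) / 0.618032 = 0.637336
d₂ = d₁ − σ√T = 0.637336 − 0.618032 = 0.019304
e^{−rT} = 0.939347
N(−d₁) = 0.261953,  N(−d₂) = 0.492299
V = K·e^{−rT}·N(−d₂) − S·N(−d₁) = 28.759127 − 18.745352 = 10.013776 (equal to the quote); since ∂V/∂σ > 0 for all σ, the implied volatility is unique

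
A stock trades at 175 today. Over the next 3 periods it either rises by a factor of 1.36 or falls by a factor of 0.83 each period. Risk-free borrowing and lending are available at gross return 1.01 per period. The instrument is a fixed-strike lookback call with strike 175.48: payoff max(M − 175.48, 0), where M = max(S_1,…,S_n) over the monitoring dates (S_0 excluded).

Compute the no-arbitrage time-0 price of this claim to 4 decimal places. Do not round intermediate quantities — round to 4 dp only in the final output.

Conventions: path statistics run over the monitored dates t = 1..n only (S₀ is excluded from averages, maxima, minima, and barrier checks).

Set p* = 0.3396 (from d < R < u); the path-dependent value is the discounted p*-expectation over all price paths.
Enumerate all 2^3 = 8 price paths (U = up ×1.36, D = down ×0.83); each path with k up-moves has probability p*^k·(1−p*)^(3−k).
DDD: M=145.2500, payoff=0.0000, prob=0.287989
UDD: M=238.0000, payoff=62.5200, prob=0.148109
DUD: M=197.5400, payoff=22.0600, prob=0.148109
UUD: M=323.6800, payoff=148.2000, prob=0.076170
DDU: M=163.9582, payoff=0.0000, prob=0.148109
UDU: M=268.6544, payoff=93.1744, prob=0.076170
DUU: M=268.6544, payoff=93.1744, prob=0.076170
UUU: M=440.2048, payoff=264.7248, prob=0.039173
Price = Σ prob·payoff / R^3 = 48.379853 / 1.030301 = 46.9570

price = 46.9570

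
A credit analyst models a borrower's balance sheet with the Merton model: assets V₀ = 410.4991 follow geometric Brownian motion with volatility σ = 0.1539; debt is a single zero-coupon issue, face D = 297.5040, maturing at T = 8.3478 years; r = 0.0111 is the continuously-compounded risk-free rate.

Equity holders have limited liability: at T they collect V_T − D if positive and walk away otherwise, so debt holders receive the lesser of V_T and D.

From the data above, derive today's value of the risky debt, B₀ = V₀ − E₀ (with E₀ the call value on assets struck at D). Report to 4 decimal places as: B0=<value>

B0=257.3542

Apply the equity-as-call identities (strike 297.5040, horizon 8.3478 years):
d₁ = [ln(V₀/D) + (r + σ²/2)T] / (σ√T)
   = [ln(410.4991/297.5040) + (0.0111 + 0.5·0.1539²)·8.3478] / (0.1539·√8.3478)
   = [0.321946 + 0.191520] / 0.444656 = 1.154748
d₂ = d₁ − σ√T = 1.154748 − 0.444656 = 0.710092
N(d₁) = 0.875903,  N(d₂) = 0.761176,  e^(−rT) = 0.911503
E₀ = V₀·N(d₁) − D·e^(−rT)·N(d₂)
   = 410.4991·0.875903 − 297.5040·0.911503·0.761176 = 153.144922
B₀ = V₀ − E₀ = 410.4991 − 153.144922 = 257.354178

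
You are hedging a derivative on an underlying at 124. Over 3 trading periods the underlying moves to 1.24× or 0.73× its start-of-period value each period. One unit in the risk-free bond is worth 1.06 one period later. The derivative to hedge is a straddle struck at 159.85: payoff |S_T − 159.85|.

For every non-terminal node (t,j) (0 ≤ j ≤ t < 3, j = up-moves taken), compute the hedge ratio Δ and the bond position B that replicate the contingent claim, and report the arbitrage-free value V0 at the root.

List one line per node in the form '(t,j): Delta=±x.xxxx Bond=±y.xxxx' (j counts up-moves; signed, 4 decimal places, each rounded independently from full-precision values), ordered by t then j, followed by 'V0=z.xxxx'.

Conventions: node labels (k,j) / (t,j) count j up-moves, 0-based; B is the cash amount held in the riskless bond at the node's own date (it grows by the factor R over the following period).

(0,0): Delta=-0.0976 Bond=57.1549
(1,0): Delta=-1.0000 Bond=142.2659
(1,1): Delta=0.1921 Bond=16.0305
(2,0): Delta=-1.0000 Bond=150.8019
(2,1): Delta=-1.0000 Bond=150.8019
(2,2): Delta=0.5749 Bond=-55.9947
V0=45.0477

Under the risk-neutral measure, an up-move has probability p* = (R−d)/(u−d) = 0.6471 and values discount at R = 1.06.
Payoffs at expiry: V(3,0)=111.6119, V(3,1)=77.9113, V(3,2)=20.6664, V(3,3)=76.5714
  t=2,j=0: stock 66.0796 → up 81.9387 (V=77.9113), down 48.2381 (V=111.6119). Price 84.7223; hedge Δ=-1.0000, bond B=150.8019.
  t=2,j=1: stock 112.2448 → up 139.1836 (V=20.6664), down 81.9387 (V=77.9113). Price 38.5571; hedge Δ=-1.0000, bond B=150.8019.
  t=2,j=2: stock 190.6624 → up 236.4214 (V=76.5714), down 139.1836 (V=20.6664). Price 53.6229; hedge Δ=0.5749, bond B=-55.9947.
  t=1,j=0: stock 90.5200 → up 112.2448 (V=38.5571), down 66.0796 (V=84.7223). Price 51.7459; hedge Δ=-1.0000, bond B=142.2659.
  t=1,j=1: stock 153.7600 → up 190.6624 (V=53.6229), down 112.2448 (V=38.5571). Price 45.5712; hedge Δ=0.1921, bond B=16.0305.
  t=0,j=0: stock 124.0000 → up 153.7600 (V=45.5712), down 90.5200 (V=51.7459). Price 45.0477; hedge Δ=-0.0976, bond B=57.1549.
As a check, the time-0 holding Δ(0,0)·S0 + B(0,0) comes to 45.0477 — exactly V0.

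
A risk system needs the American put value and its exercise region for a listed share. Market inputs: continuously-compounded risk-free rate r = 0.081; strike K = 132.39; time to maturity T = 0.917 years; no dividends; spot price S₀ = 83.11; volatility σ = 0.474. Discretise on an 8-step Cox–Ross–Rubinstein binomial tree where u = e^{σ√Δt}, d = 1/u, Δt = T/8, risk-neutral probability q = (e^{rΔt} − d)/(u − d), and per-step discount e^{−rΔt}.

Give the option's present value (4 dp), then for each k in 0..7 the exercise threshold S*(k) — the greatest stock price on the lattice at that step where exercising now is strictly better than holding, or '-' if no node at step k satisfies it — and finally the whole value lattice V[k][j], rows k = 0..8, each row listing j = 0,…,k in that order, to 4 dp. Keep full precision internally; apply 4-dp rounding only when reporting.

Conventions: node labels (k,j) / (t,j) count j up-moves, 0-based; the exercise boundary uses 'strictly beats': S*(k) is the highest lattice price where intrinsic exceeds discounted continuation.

price = 49.4999
boundary = - 70.7878 83.1100 70.7878 83.1100 70.7878 83.1100 97.5772
tree:
49.4999
61.6022 37.7927
72.0975 49.2800 26.5051
81.0367 61.6022 36.8221 16.2255
88.6506 72.0975 49.2800 24.5013 7.8837
95.1356 81.0367 61.6022 35.6109 13.3548 2.3147
100.6591 88.6506 72.0975 49.2800 22.0009 4.5711 0.0000
105.3636 95.1356 81.0367 61.6022 34.8128 9.0272 0.0000 0.0000
109.3707 100.6591 88.6506 72.0975 49.2800 17.8272 0.0000 0.0000 0.0000

Δt=0.11463  u=1.17407  d=0.85174  q=0.48890  discount=0.99076
step 8 (expiry): payoffs max(K−S,0) = 109.3707 100.6591 88.6506 72.0975 49.2800 17.8272 0.0000 0.0000 0.0000
step 7: (k=7,j=0): S=27.0264, K−S=105.3636, hold=104.1401 ⇒ V=105.3636 exercise | (k=7,j=1): S=37.2544, K−S=95.1356, hold=93.9121 ⇒ V=95.1356 exercise | (k=7,j=2): S=51.3533, K−S=81.0367, hold=79.8132 ⇒ V=81.0367 exercise | (k=7,j=3): S=70.7878, K−S=61.6022, hold=60.3787 ⇒ V=61.6022 exercise | (k=7,j=4): S=97.5772, K−S=34.8128, hold=33.5893 ⇒ V=34.8128 exercise | (k=7,j=5): S=134.5051, K−S=0.0000, hold=9.0272 ⇒ V=9.0272 continue | (k=7,j=6): S=185.4082, K−S=0.0000, hold=0.0000 ⇒ V=0.0000 continue | (k=7,j=7): S=255.5754, K−S=0.0000, hold=0.0000 ⇒ V=0.0000 continue  boundary S*=97.5772
step 6: (k=6,j=0): S=31.7309, K−S=100.6591, hold=99.4356 ⇒ V=100.6591 exercise | (k=6,j=1): S=43.7394, K−S=88.6506, hold=87.4271 ⇒ V=88.6506 exercise | (k=6,j=2): S=60.2925, K−S=72.0975, hold=70.8740 ⇒ V=72.0975 exercise | (k=6,j=3): S=83.1100, K−S=49.2800, hold=48.0565 ⇒ V=49.2800 exercise | (k=6,j=4): S=114.5628, K−S=17.8272, hold=22.0009 ⇒ V=22.0009 continue | (k=6,j=5): S=157.9188, K−S=0.0000, hold=4.5711 ⇒ V=4.5711 continue | (k=6,j=6): S=217.6827, K−S=0.0000, hold=0.0000 ⇒ V=0.0000 continue  boundary S*=83.1100
step 5: (k=5,j=0): S=37.2544, K−S=95.1356, hold=93.9121 ⇒ V=95.1356 exercise | (k=5,j=1): S=51.3533, K−S=81.0367, hold=79.8132 ⇒ V=81.0367 exercise | (k=5,j=2): S=70.7878, K−S=61.6022, hold=60.3787 ⇒ V=61.6022 exercise | (k=5,j=3): S=97.5772, K−S=34.8128, hold=35.6109 ⇒ V=35.6109 continue | (k=5,j=4): S=134.5051, K−S=0.0000, hold=13.3548 ⇒ V=13.3548 continue | (k=5,j=5): S=185.4082, K−S=0.0000, hold=2.3147 ⇒ V=2.3147 continue  boundary S*=70.7878
step 4: (k=4,j=0): S=43.7394, K−S=88.6506, hold=87.4271 ⇒ V=88.6506 exercise | (k=4,j=1): S=60.2925, K−S=72.0975, hold=70.8740 ⇒ V=72.0975 exercise | (k=4,j=2): S=83.1100, K−S=49.2800, hold=48.4431 ⇒ V=49.2800 exercise | (k=4,j=3): S=114.5628, K−S=17.8272, hold=24.5013 ⇒ V=24.5013 continue | (k=4,j=4): S=157.9188, K−S=0.0000, hold=7.8837 ⇒ V=7.8837 continue  boundary S*=83.1100
step 3: (k=3,j=0): S=51.3533, K−S=81.0367, hold=79.8132 ⇒ V=81.0367 exercise | (k=3,j=1): S=70.7878, K−S=61.6022, hold=60.3787 ⇒ V=61.6022 exercise | (k=3,j=2): S=97.5772, K−S=34.8128, hold=36.8221 ⇒ V=36.8221 continue | (k=3,j=3): S=134.5051, K−S=0.0000, hold=16.2255 ⇒ V=16.2255 continue  boundary S*=70.7878
step 2: (k=2,j=0): S=60.2925, K−S=72.0975, hold=70.8740 ⇒ V=72.0975 exercise | (k=2,j=1): S=83.1100, K−S=49.2800, hold=49.0298 ⇒ V=49.2800 exercise | (k=2,j=2): S=114.5628, K−S=17.8272, hold=26.5051 ⇒ V=26.5051 continue  boundary S*=83.1100
step 1: (k=1,j=0): S=70.7878, K−S=61.6022, hold=60.3787 ⇒ V=61.6022 exercise | (k=1,j=1): S=97.5772, K−S=34.8128, hold=37.7927 ⇒ V=37.7927 continue  boundary S*=70.7878
step 0: (k=0,j=0): S=83.1100, K−S=49.2800, hold=49.4999 ⇒ V=49.4999 continue  boundary S*=-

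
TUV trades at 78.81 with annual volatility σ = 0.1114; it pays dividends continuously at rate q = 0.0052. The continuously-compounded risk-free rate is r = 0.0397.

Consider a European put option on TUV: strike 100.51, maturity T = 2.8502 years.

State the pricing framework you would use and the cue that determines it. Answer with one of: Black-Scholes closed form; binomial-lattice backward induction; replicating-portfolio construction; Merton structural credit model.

framework: Black-Scholes closed form

Key observation: a European-exercise option on TUV struck at 100.51 — a GBM underlying with constant parameters — admits an analytic price: the data contain no early exercise, no discrete tree, no debt structure.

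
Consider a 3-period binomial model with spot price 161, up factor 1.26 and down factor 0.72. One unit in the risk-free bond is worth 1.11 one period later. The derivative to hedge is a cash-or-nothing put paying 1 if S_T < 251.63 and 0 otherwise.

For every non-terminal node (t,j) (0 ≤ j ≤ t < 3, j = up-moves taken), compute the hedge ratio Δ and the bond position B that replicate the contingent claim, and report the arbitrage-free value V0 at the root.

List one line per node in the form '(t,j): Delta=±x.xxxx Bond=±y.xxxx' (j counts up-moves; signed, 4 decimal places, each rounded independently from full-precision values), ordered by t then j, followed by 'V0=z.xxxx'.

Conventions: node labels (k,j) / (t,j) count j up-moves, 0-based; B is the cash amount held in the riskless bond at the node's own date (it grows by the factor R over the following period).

Arbitrage-free pricing uses the up-move probability p* = (R−d)/(u−d) = 0.7222, discounting each step at R = 1.11.
Expiry values: V(3,0)=1.0000, V(3,1)=1.0000, V(3,2)=1.0000, V(3,3)=0.0000
Node (2,0) S=83.4624: V=(p*·1.0000+(1−p*)·1.0000)/1.11=0.9009; Δ=(1.0000−1.0000)/(105.1626−60.0929)=0.0000; B=V−Δ·S=0.9009
Node (2,1) S=146.0592: V=(p*·1.0000+(1−p*)·1.0000)/1.11=0.9009; Δ=(1.0000−1.0000)/(184.0346−105.1626)=0.0000; B=V−Δ·S=0.9009
Node (2,2) S=255.6036: V=(p*·0.0000+(1−p*)·1.0000)/1.11=0.2503; Δ=(0.0000−1.0000)/(322.0605−184.0346)=-0.0072; B=V−Δ·S=2.1021
Node (1,0) S=115.9200: V=(p*·0.9009+(1−p*)·0.9009)/1.11=0.8116; Δ=(0.9009−0.9009)/(146.0592−83.4624)=0.0000; B=V−Δ·S=0.8116
Node (1,1) S=202.8600: V=(p*·0.2503+(1−p*)·0.9009)/1.11=0.3883; Δ=(0.2503−0.9009)/(255.6036−146.0592)=-0.0059; B=V−Δ·S=1.5932
Node (0,0) S=161.0000: V=(p*·0.3883+(1−p*)·0.8116)/1.11=0.4557; Δ=(0.3883−0.8116)/(202.8600−115.9200)=-0.0049; B=V−Δ·S=1.2397
Sanity check at the root: Δ(0,0)·S0 + B(0,0) reproduces V0 = 0.4557.

(0,0): Delta=-0.0049 Bond=1.2397
(1,0): Delta=0.0000 Bond=0.8116
(1,1): Delta=-0.0059 Bond=1.5932
(2,0): Delta=0.0000 Bond=0.9009
(2,1): Delta=0.0000 Bond=0.9009
(2,2): Delta=-0.0072 Bond=2.1021
V0=0.4557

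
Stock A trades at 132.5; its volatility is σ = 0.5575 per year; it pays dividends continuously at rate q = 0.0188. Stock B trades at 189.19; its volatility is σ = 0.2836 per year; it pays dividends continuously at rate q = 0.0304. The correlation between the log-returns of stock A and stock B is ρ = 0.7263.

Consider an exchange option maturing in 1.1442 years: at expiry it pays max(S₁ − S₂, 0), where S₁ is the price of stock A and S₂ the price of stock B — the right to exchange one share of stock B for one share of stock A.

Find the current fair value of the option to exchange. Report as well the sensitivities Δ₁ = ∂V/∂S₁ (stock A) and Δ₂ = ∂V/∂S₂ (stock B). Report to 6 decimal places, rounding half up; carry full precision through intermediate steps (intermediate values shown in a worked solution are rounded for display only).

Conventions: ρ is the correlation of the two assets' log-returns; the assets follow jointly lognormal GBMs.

σ_eff = √(σ₁² + σ₂² − 2ρσ₁σ₂) = √(0.5575² + 0.2836² − 2·0.7263·0.5575·0.2836) = 0.401956
d₁ = (ln(S₁/S₂) + (q₂ − q₁ + σ_eff²/2)T) / (σ_eff√T) = (ln(132.5/189.19) + (0.0304 − 0.0188 + 0.080784)·1.1442) / 0.429962 = -0.582523
d₂ = d₁ − σ_eff√T = -0.582523 − 0.429962 = -1.012485
N(d₁) = 0.280107,  N(d₂) = 0.155653
V = S₁·e^{−q₁T}·N(d₁) − S₂·e^{−q₂T}·N(d₂) = 36.324358 − 28.441303 = 7.883055
Key observation: no risk-free rate is needed — with the second asset as numeraire the exchange option is a call on the ratio S₁/S₂, and r cancels out of the value.
Δ₁ = e^{−q₁T}·N(d₁) = 0.274146;  Δ₂ = −e^{−q₂T}·N(d₂) = -0.150332

exchange price = 7.883055
Δ1 = 0.274146
Δ2 = -0.150332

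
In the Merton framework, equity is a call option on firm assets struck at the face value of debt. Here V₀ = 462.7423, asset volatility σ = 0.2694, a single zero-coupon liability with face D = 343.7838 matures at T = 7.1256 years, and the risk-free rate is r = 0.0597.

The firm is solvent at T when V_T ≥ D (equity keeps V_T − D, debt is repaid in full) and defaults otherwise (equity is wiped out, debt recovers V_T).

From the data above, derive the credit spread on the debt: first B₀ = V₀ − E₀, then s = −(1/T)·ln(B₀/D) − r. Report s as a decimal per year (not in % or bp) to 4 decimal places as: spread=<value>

Work the structural quantities from V₀ = 462.7423 against face 343.7838:
d₁ = [ln(V₀/D) + (r + σ²/2)T] / (σ√T)
   = [ln(462.7423/343.7838) + (0.0597 + 0.5·0.2694²)·7.1256] / (0.2694·√7.1256)
   = [0.297157 + 0.683973] / 0.719131 = 1.364327
d₂ = d₁ − σ√T = 1.364327 − 0.719131 = 0.645196
N(d₁) = 0.913768,  N(d₂) = 0.740600,  e^(−rT) = 0.653509
E₀ = V₀·N(d₁) − D·e^(−rT)·N(d₂)
   = 462.7423·0.913768 − 343.7838·0.653509·0.740600 = 256.451401
B₀ = V₀ − E₀ = 462.7423 − 256.451401 = 206.290899
spread = −(1/T)·ln(B₀/D) − r = −(1/7.1256)·ln(206.290899/343.7838) − 0.0597 = 0.01197476

spread=0.0120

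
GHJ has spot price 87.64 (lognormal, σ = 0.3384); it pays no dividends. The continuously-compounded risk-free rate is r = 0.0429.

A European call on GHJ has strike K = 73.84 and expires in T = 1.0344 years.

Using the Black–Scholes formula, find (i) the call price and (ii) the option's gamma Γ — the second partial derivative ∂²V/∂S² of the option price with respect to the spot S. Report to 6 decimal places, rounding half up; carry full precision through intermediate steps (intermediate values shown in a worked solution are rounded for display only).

σ√T = 0.3384·√1.0344 = 0.344171
d₁ = (ln(S/K) + (r+σ²/2)T) / (σ√T) = (ln(87.64/73.84) + (0.0429+0.3384²/2)·1.0344) / 0.344171 = (0.171337 + 0.103603) / 0.344171 = 0.798845
d₂ = d₁ − σ√T = 0.798845 − 0.344171 = 0.454674
e^{−rT} = 0.956594
N(d₁) = 0.787810,  N(d₂) = 0.675328
Call price V = S·N(d₁) − K·e^{−rT}·N(d₂) = 69.043664 − 47.701758 = 21.341907
φ(d₁) = (1/√(2π))·e^{−d₁²/2} = 0.289959
Γ = φ(d₁) / (S·σ·√T) = 0.009613

price = 21.341907
Γ = 0.009613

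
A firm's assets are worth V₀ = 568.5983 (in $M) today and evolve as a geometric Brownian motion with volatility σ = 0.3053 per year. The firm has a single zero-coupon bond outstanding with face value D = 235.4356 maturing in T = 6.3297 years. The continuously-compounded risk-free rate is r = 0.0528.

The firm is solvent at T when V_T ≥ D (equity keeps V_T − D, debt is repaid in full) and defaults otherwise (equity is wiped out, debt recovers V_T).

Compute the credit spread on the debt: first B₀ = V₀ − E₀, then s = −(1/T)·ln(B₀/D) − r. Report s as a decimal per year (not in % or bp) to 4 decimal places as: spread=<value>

Work the structural quantities from V₀ = 568.5983 against face 235.4356:
d₁ = [ln(V₀/D) + (r + σ²/2)T] / (σ√T)
   = [ln(568.5983/235.4356) + (0.0528 + 0.5·0.3053²)·6.3297] / (0.3053·√6.3297)
   = [0.881737 + 0.629198] / 0.768101 = 1.967104
d₂ = d₁ − σ√T = 1.967104 − 0.768101 = 1.199003
N(d₁) = 0.975414,  N(d₂) = 0.884737,  e^(−rT) = 0.715905
E₀ = V₀·N(d₁) − D·e^(−rT)·N(d₂)
   = 568.5983·0.975414 − 235.4356·0.715905·0.884737 = 405.497085
B₀ = V₀ − E₀ = 568.5983 − 405.497085 = 163.101215
spread = −(1/T)·ln(B₀/D) − r = −(1/6.3297)·ln(163.101215/235.4356) − 0.0528 = 0.00519113

spread=0.0052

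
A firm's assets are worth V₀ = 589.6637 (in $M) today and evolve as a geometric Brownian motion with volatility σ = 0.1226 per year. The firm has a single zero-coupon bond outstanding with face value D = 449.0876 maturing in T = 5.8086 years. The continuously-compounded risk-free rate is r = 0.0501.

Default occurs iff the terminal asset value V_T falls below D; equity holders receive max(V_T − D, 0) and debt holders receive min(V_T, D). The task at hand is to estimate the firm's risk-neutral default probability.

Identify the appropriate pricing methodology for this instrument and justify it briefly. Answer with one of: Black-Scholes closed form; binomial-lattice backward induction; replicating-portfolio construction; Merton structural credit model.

Key observation: a levered firm with one bullet debt due at 5.8086 years is the canonical structural-credit setup: equity is a call on the firm's assets struck at the face value.

framework: Merton structural credit model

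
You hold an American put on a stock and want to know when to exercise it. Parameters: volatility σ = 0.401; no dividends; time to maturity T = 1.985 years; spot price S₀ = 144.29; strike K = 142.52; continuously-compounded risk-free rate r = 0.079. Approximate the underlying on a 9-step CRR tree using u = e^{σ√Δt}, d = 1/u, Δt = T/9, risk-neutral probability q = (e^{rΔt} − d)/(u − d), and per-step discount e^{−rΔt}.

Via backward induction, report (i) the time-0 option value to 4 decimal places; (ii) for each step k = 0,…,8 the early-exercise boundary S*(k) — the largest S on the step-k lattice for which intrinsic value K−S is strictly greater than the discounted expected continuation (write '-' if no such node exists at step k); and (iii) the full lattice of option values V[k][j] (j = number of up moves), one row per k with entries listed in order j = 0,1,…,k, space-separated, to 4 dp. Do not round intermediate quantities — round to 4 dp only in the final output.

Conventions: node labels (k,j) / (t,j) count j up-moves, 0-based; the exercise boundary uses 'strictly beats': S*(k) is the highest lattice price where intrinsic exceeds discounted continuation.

price = 22.7955
boundary = - - - 82.0112 67.9338 82.0112 99.0059 82.0112 99.0059
tree:
22.7955
32.4585 13.9134
44.9732 21.0586 7.2421
60.5088 30.9861 11.8502 2.8787
74.5862 44.1230 18.9106 5.1913 0.6624
86.2473 60.5088 29.2539 9.2100 1.3465 0.0000
95.9066 74.5862 43.5141 15.9918 2.7373 0.0000 0.0000
103.9080 86.2473 60.5088 26.9573 5.5648 0.0000 0.0000 0.0000
110.5358 95.9066 74.5862 43.5141 11.3127 0.0000 0.0000 0.0000 0.0000
116.0260 103.9080 86.2473 60.5088 22.9978 0.0000 0.0000 0.0000 0.0000 0.0000

Δt=0.22056, u=1.20722, d=0.82835, q=0.49945, disc=e^(-rΔt)=0.98273
k=9 terminal: V=max(K-S,0) → 116.0260 103.9080 86.2473 60.5088 22.9978 0.0000 0.0000 0.0000 0.0000 0.0000
k=8: j=0 S=31.9842 intr=110.5358 cont=108.0741 V=110.5358[EX]; j=1 S=46.6134 intr=95.9066 cont=93.4449 V=95.9066[EX]; j=2 S=67.9338 intr=74.5862 cont=72.1245 V=74.5862[EX]; j=3 S=99.0059 intr=43.5141 cont=41.0524 V=43.5141[EX]; j=4 S=144.2900 intr=0.0000 cont=11.3127 V=11.3127[hold]; j=5 S=210.2866 intr=0.0000 cont=0.0000 V=0.0000[hold]; j=6 S=306.4692 intr=0.0000 cont=0.0000 V=0.0000[hold]; j=7 S=446.6446 intr=0.0000 cont=0.0000 V=0.0000[hold]; j=8 S=650.9346 intr=0.0000 cont=0.0000 V=0.0000[hold]  S*(8)=99.0059
k=7: j=0 S=38.6120 intr=103.9080 cont=101.4462 V=103.9080[EX]; j=1 S=56.2727 intr=86.2473 cont=83.7855 V=86.2473[EX]; j=2 S=82.0112 intr=60.5088 cont=58.0470 V=60.5088[EX]; j=3 S=119.5222 intr=22.9978 cont=26.9573 V=26.9573[hold]; j=4 S=174.1903 intr=0.0000 cont=5.5648 V=5.5648[hold]; j=5 S=253.8629 intr=0.0000 cont=0.0000 V=0.0000[hold]; j=6 S=369.9768 intr=0.0000 cont=0.0000 V=0.0000[hold]; j=7 S=539.1998 intr=0.0000 cont=0.0000 V=0.0000[hold]  S*(7)=82.0112
k=6: j=0 S=46.6134 intr=95.9066 cont=93.4449 V=95.9066[EX]; j=1 S=67.9338 intr=74.5862 cont=72.1245 V=74.5862[EX]; j=2 S=99.0059 intr=43.5141 cont=42.9958 V=43.5141[EX]; j=3 S=144.2900 intr=0.0000 cont=15.9918 V=15.9918[hold]; j=4 S=210.2866 intr=0.0000 cont=2.7373 V=2.7373[hold]; j=5 S=306.4692 intr=0.0000 cont=0.0000 V=0.0000[hold]; j=6 S=446.6446 intr=0.0000 cont=0.0000 V=0.0000[hold]  S*(6)=99.0059
k=5: j=0 S=56.2727 intr=86.2473 cont=83.7855 V=86.2473[EX]; j=1 S=82.0112 intr=60.5088 cont=58.0470 V=60.5088[EX]; j=2 S=119.5222 intr=22.9978 cont=29.2539 V=29.2539[hold]; j=3 S=174.1903 intr=0.0000 cont=9.2100 V=9.2100[hold]; j=4 S=253.8629 intr=0.0000 cont=1.3465 V=1.3465[hold]; j=5 S=369.9768 intr=0.0000 cont=0.0000 V=0.0000[hold]  S*(5)=82.0112
k=4: j=0 S=67.9338 intr=74.5862 cont=72.1245 V=74.5862[EX]; j=1 S=99.0059 intr=43.5141 cont=44.1230 V=44.1230[hold]; j=2 S=144.2900 intr=0.0000 cont=18.9106 V=18.9106[hold]; j=3 S=210.2866 intr=0.0000 cont=5.1913 V=5.1913[hold]; j=4 S=306.4692 intr=0.0000 cont=0.6624 V=0.6624[hold]  S*(4)=67.9338
k=3: j=0 S=82.0112 intr=60.5088 cont=58.3459 V=60.5088[EX]; j=1 S=119.5222 intr=22.9978 cont=30.9861 V=30.9861[hold]; j=2 S=174.1903 intr=0.0000 cont=11.8502 V=11.8502[hold]; j=3 S=253.8629 intr=0.0000 cont=2.8787 V=2.8787[hold]  S*(3)=82.0112
k=2: j=0 S=99.0059 intr=43.5141 cont=44.9732 V=44.9732[hold]; j=1 S=144.2900 intr=0.0000 cont=21.0586 V=21.0586[hold]; j=2 S=210.2866 intr=0.0000 cont=7.2421 V=7.2421[hold]  S*(2)=-
k=1: j=0 S=119.5222 intr=22.9978 cont=32.4585 V=32.4585[hold]; j=1 S=174.1903 intr=0.0000 cont=13.9134 V=13.9134[hold]  S*(1)=-
k=0: j=0 S=144.2900 intr=0.0000 cont=22.7955 V=22.7955[hold]  S*(0)=-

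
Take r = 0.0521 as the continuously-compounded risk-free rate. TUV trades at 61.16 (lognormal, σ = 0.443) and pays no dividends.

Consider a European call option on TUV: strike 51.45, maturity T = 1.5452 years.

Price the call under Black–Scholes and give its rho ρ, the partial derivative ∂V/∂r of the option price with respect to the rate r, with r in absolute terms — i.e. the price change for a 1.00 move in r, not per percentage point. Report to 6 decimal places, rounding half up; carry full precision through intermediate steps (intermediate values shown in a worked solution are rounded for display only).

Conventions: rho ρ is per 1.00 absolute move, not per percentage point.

price = 19.815427
ρ = 42.052811

σ√T = 0.443·√1.5452 = 0.550676
d₁ = (ln(S/K) + (r+σ²/2)T) / (σ√T) = (ln(61.16/51.45) + (0.0521+0.443²/2)·1.5452) / 0.550676 = (0.172883 + 0.232127) / 0.550676 = 0.735478
d₂ = d₁ − σ√T = 0.735478 − 0.550676 = 0.184802
e^{−rT} = 0.922650
N(d₁) = 0.768976,  N(d₂) = 0.573308
Call price V = S·N(d₁) − K·e^{−rT}·N(d₂) = 47.030552 − 27.215125 = 19.815427
ρ = K·T·e^{−rT}·N(d₂) = 42.052811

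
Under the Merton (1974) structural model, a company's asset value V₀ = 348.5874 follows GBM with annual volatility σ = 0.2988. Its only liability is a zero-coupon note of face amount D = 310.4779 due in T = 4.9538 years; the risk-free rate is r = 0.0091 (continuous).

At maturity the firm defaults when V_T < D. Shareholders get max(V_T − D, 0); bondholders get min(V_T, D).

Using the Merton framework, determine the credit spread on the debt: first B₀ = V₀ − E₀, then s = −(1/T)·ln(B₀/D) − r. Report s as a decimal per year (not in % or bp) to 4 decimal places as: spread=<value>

Work the structural quantities from V₀ = 348.5874 against face 310.4779:
d₁ = [ln(V₀/D) + (r + σ²/2)T] / (σ√T)
   = [ln(348.5874/310.4779) + (0.0091 + 0.5·0.2988²)·4.9538] / (0.2988·√4.9538)
   = [0.115776 + 0.266221] / 0.665043 = 0.574394
d₂ = d₁ − σ√T = 0.574394 − 0.665043 = -0.090649
N(d₁) = 0.717150,  N(d₂) = 0.463886,  e^(−rT) = 0.955921
E₀ = V₀·N(d₁) − D·e^(−rT)·N(d₂)
   = 348.5874·0.717150 − 310.4779·0.955921·0.463886 = 112.311464
B₀ = V₀ − E₀ = 348.5874 − 112.311464 = 236.275936
spread = −(1/T)·ln(B₀/D) − r = −(1/4.9538)·ln(236.275936/310.4779) − 0.0091 = 0.04603189

spread=0.0460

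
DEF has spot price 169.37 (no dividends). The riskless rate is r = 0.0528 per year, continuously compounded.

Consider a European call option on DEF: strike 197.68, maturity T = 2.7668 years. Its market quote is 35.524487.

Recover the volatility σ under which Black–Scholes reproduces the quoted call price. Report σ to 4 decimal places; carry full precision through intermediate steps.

sigma = 0.3250

At σ = 0.3250 the Black–Scholes value reproduces the quote:
σ√T = 0.325·√2.7668 = 0.540595
d₁ = (ln(S/K) + (r+σ²/2)T) / (σ√T) = (ln(169.37/197.68) + (0.0528+0.325²/2)·2.7668) / 0.540595 = (-0.154564 + 0.292209) / 0.540595 = 0.254617
d₂ = d₁ − σ√T = 0.254617 − 0.540595 = -0.285978
e^{−rT} = 0.864082
N(d₁) = 0.600491,  N(d₂) = 0.387447
V = S·N(d₁) − K·e^{−rT}·N(d₂) = 101.705085 − 66.180598 = 35.524487 (equal to the quote); since ∂V/∂σ > 0 for all σ, the implied volatility is unique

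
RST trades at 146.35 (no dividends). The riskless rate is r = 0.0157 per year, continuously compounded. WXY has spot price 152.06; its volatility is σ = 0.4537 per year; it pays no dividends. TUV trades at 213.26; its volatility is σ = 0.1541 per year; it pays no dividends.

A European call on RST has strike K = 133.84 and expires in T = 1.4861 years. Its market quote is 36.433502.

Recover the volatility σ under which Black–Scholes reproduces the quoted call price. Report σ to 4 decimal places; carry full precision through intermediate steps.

At σ = 0.4197 the Black–Scholes value reproduces the quote:
σ√T = 0.4197·√1.4861 = 0.511638
d₁ = (ln(S/K) + (r+σ²/2)T) / (σ√T) = (ln(146.35/133.84) + (0.0157+0.4197²/2)·1.4861) / 0.511638 = (0.089356 + 0.154219) / 0.511638 = 0.476068
d₂ = d₁ − σ√T = 0.476068 − 0.511638 = -0.035570
e^{−rT} = 0.976938
N(d₁) = 0.682987,  N(d₂) = 0.485813
V = S·N(d₁) − K·e^{−rT}·N(d₂) = 99.955150 − 63.521648 = 36.433502 (equal to the quote); since ∂V/∂σ > 0 for all σ, the implied volatility is unique

sigma = 0.4197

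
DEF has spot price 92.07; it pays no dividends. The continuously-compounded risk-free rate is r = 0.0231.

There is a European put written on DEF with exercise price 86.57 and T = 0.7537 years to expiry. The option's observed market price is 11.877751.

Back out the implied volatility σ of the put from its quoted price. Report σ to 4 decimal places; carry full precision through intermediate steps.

At σ = 0.4969 the Black–Scholes value reproduces the quote:
σ√T = 0.4969·√0.7537 = 0.431388
d₁ = (ln(S/K) + (r+σ²/2)T) / (σ√T) = (ln(92.07/86.57) + (0.0231+0.4969²/2)·0.7537) / 0.431388 = (0.061596 + 0.110458) / 0.431388 = 0.398838
d₂ = d₁ − σ√T = 0.398838 − 0.431388 = -0.032550
e^{−rT} = 0.982740
N(−d₁) = 0.345006,  N(−d₂) = 0.512983
V = K·e^{−rT}·N(−d₂) − S·N(−d₁) = 43.642466 − 31.764715 = 11.877751 (matching the quote); vega is positive throughout, so no other σ reproduces this price

sigma = 0.4969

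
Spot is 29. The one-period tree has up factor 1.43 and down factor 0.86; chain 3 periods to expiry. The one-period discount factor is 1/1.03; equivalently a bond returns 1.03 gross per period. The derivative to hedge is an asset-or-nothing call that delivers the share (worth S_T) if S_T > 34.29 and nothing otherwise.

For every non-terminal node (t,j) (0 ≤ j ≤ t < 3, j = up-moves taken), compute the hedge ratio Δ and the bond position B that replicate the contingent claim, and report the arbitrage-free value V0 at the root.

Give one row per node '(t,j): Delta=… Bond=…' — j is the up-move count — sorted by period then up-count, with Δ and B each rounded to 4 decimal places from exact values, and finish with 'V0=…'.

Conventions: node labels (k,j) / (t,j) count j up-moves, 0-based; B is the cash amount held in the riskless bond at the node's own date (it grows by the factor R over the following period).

(0,0): Delta=1.3888 Bond=-29.4761
(1,0): Delta=1.0388 Bond=-21.6318
(1,1): Delta=1.8840 Bond=-50.8982
(2,0): Delta=0.0000 Bond=0.0000
(2,1): Delta=2.5088 Bond=-74.7059
(2,2): Delta=1.0000 Bond=0.0000
V0=10.7988

No-arbitrage ⇒ martingale measure with p* = (R−d)/(u−d) = 0.2982.
Payoffs at expiry: V(3,0)=0.0000, V(3,1)=0.0000, V(3,2)=50.9998, V(3,3)=84.8020
Node (2,0) S=21.4484: V=(p*·0.0000+(1−p*)·0.0000)/1.03=0.0000; Δ=(0.0000−0.0000)/(30.6712−18.4456)=0.0000; B=V−Δ·S=0.0000
Node (2,1) S=35.6642: V=(p*·50.9998+(1−p*)·0.0000)/1.03=14.7674; Δ=(50.9998−0.0000)/(50.9998−30.6712)=2.5088; B=V−Δ·S=-74.7059
Node (2,2) S=59.3021: V=(p*·84.8020+(1−p*)·50.9998)/1.03=59.3021; Δ=(84.8020−50.9998)/(84.8020−50.9998)=1.0000; B=V−Δ·S=0.0000
Node (1,0) S=24.9400: V=(p*·14.7674+(1−p*)·0.0000)/1.03=4.2760; Δ=(14.7674−0.0000)/(35.6642−21.4484)=1.0388; B=V−Δ·S=-21.6318
Node (1,1) S=41.4700: V=(p*·59.3021+(1−p*)·14.7674)/1.03=27.2327; Δ=(59.3021−14.7674)/(59.3021−35.6642)=1.8840; B=V−Δ·S=-50.8982
Node (0,0) S=29.0000: V=(p*·27.2327+(1−p*)·4.2760)/1.03=10.7988; Δ=(27.2327−4.2760)/(41.4700−24.9400)=1.3888; B=V−Δ·S=-29.4761
As a check, the time-0 holding Δ(0,0)·S0 + B(0,0) comes to 10.7988 — exactly V0.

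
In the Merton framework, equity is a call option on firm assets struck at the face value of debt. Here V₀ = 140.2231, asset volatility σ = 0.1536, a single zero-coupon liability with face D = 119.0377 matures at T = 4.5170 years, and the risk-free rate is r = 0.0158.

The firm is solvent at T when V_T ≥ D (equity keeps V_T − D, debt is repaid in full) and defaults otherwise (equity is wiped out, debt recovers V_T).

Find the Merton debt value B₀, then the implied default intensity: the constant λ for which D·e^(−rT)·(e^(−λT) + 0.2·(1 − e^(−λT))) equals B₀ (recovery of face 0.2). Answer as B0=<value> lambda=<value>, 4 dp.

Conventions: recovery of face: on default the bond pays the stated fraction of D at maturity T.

Work the structural quantities from V₀ = 140.2231 against face 119.0377:
d₁ = [ln(V₀/D) + (r + σ²/2)T] / (σ√T)
   = [ln(140.2231/119.0377) + (0.0158 + 0.5·0.1536²)·4.5170] / (0.1536·√4.5170)
   = [0.163794 + 0.124653] / 0.326450 = 0.883590
d₂ = d₁ − σ√T = 0.883590 − 0.326450 = 0.557141
N(d₁) = 0.811541,  N(d₂) = 0.711284,  e^(−rT) = 0.931119
E₀ = V₀·N(d₁) − D·e^(−rT)·N(d₂)
   = 140.2231·0.811541 − 119.0377·0.931119·0.711284 = 34.959349
B₀ = V₀ − E₀ = 140.2231 − 34.959349 = 105.263751
e^(−λT) = (B₀·e^(rT)/D − 0.2)/(1 − 0.2) = (105.2638·1.073977/119.0377 − 0.2)/0.8 = 0.93713339
λ = −ln(0.93713339)/4.5170 = 0.014375

B0=105.2638 lambda=0.0144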